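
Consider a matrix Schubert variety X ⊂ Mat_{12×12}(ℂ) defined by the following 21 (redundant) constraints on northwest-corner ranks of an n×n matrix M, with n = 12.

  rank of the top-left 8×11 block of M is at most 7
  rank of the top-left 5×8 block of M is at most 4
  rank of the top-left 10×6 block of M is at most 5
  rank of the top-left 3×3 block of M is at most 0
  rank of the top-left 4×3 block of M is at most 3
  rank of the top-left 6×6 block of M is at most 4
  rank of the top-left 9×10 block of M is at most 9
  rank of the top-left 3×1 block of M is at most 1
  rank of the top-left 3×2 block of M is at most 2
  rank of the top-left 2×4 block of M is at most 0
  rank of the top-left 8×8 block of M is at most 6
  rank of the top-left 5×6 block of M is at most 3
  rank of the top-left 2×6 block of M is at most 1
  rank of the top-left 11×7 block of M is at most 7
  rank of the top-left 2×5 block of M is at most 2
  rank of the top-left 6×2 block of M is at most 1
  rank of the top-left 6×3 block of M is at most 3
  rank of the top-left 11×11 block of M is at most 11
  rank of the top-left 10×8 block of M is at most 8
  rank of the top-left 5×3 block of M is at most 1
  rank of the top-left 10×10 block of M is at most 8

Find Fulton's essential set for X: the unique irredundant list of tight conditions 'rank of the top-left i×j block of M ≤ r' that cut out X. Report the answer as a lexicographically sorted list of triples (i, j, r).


Propagating the 21 rank bounds to every northwest block:

  row 1: 0, 0, 0, 0, 1, 1, 1, 1, 1, 1, 1, 1
  row 2: 0, 0, 0, 0, 1, 1, 2, 2, 2, 2, 2, 2
  row 3: 0, 0, 0, 1, 2, 2, 3, 3, 3, 3, 3, 3
  row 4: 1, 1, 1, 2, 3, 3, 4, 4, 4, 4, 4, 4
  row 5: 1, 1, 1, 2, 3, 3, 4, 4, 5, 5, 5, 5
  row 6: 1, 1, 2, 3, 4, 4, 5, 5, 6, 6, 6, 6
  row 7: 1, 2, 3, 4, 5, 5, 6, 6, 7, 7, 7, 7
  row 8: 1, 2, 3, 4, 5, 5, 6, 6, 7, 7, 7, 8
  row 9: 1, 2, 3, 4, 5, 5, 6, 7, 8, 8, 8, 9
  row 10: 1, 2, 3, 4, 5, 5, 6, 7, 8, 8, 9, 10
  row 11: 1, 2, 3, 4, 5, 6, 7, 8, 9, 9, 10, 11
  row 12: 1, 2, 3, 4, 5, 6, 7, 8, 9, 10, 11, 12

reading off 1-entries of Δ²R: w = (5, 7, 4, 1, 9, 3, 2, 12, 8, 11, 6, 10).

Fulton essential set (11 of the 24 Rothe cells):

[(2, 4, 0), (2, 6, 1), (3, 3, 0), (5, 3, 1), (5, 6, 3), (5, 8, 4), (6, 2, 1), (8, 8, 6), (8, 11, 7), (10, 6, 5), (10, 10, 8)]


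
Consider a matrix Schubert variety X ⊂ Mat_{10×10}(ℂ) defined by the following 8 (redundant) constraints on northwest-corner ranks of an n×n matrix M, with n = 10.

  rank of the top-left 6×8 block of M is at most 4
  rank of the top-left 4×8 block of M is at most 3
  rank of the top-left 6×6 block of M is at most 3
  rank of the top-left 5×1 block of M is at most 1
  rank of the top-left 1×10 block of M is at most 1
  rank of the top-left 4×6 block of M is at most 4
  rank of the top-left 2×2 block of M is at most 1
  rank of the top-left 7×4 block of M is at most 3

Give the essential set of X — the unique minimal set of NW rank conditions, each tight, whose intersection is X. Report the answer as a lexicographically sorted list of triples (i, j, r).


Reconstructing r_w from the 8 given conditions:

  1 | 1 | 1 | 1 | 1 | 1 | 1 | 1 | 1 | 1
  1 | 1 | 2 | 2 | 2 | 2 | 2 | 2 | 2 | 2
  1 | 2 | 3 | 3 | 3 | 3 | 3 | 3 | 3 | 3
  1 | 2 | 3 | 3 | 3 | 3 | 3 | 3 | 4 | 4
  1 | 2 | 3 | 3 | 3 | 3 | 4 | 4 | 5 | 5
  1 | 2 | 3 | 3 | 3 | 3 | 4 | 4 | 5 | 6
  1 | 2 | 3 | 3 | 4 | 4 | 5 | 5 | 6 | 7
  1 | 2 | 3 | 4 | 5 | 5 | 6 | 6 | 7 | 8
  1 | 2 | 3 | 4 | 5 | 6 | 7 | 7 | 8 | 9
  1 | 2 | 3 | 4 | 5 | 6 | 7 | 8 | 9 | 10

second differences of R give the permutation w = (1, 3, 2, 9, 7, 10, 5, 4, 6, 8).

Fulton essential set (5 of the 14 Rothe cells):

[(2, 2, 1), (4, 8, 3), (6, 6, 3), (6, 8, 4), (7, 4, 3)]


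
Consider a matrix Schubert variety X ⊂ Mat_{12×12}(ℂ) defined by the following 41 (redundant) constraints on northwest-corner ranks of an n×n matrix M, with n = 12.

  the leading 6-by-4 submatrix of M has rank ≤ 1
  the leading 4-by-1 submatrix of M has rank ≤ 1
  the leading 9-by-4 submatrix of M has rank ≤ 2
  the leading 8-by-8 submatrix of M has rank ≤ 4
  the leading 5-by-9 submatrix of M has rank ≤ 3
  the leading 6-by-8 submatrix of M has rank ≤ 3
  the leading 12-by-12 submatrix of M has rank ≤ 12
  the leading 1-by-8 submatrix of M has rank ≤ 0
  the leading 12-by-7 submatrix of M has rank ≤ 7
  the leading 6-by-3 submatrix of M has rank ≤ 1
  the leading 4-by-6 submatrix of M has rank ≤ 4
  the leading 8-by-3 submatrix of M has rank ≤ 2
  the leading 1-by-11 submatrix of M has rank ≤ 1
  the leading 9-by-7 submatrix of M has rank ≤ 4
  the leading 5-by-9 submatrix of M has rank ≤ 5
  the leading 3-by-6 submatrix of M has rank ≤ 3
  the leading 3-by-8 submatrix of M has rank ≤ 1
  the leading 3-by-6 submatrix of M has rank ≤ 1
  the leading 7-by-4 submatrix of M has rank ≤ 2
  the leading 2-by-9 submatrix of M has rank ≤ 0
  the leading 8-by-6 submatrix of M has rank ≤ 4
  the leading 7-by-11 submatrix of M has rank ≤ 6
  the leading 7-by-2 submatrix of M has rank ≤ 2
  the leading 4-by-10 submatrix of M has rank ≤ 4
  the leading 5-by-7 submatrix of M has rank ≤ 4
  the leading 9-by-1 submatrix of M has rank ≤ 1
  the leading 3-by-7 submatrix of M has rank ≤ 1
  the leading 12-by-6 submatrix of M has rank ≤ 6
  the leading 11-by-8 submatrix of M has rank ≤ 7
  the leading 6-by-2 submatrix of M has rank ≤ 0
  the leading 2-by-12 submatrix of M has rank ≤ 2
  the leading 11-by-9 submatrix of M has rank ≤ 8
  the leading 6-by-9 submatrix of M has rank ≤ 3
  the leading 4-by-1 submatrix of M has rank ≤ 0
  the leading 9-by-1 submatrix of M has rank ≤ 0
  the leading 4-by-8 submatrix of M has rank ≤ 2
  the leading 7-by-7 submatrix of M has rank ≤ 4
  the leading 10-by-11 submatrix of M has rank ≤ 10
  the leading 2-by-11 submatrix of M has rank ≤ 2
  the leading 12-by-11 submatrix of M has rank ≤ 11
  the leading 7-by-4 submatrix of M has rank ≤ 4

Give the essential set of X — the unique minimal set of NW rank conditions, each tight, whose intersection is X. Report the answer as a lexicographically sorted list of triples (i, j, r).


Reconstructing r_w from the 41 given conditions:

  R[1]: 0 0 0 0 0 0 0 0 0 1 1 1
  R[2]: 0 0 0 0 0 0 0 0 0 1 2 2
  R[3]: 0 0 1 1 1 1 1 1 1 2 3 3
  R[4]: 0 0 1 1 2 2 2 2 2 3 4 4
  R[5]: 0 0 1 1 2 3 3 3 3 4 5 5
  R[6]: 0 0 1 1 2 3 3 3 3 4 5 6
  R[7]: 0 1 2 2 3 4 4 4 4 5 6 7
  R[8]: 0 1 2 2 3 4 4 4 5 6 7 8
  R[9]: 0 1 2 2 3 4 4 5 6 7 8 9
  R[10]: 1 2 3 3 4 5 5 6 7 8 9 10
  R[11]: 1 2 3 4 5 6 6 7 8 9 10 11
  R[12]: 1 2 3 4 5 6 7 8 9 10 11 12

so w = (10, 11, 3, 5, 6, 12, 2, 9, 8, 1, 4, 7).

|D(w)|=40, |Ess(w)|=8:

[(2, 9, 0), (6, 2, 0), (6, 4, 1), (6, 9, 3), (8, 8, 4), (9, 1, 0), (9, 4, 2), (9, 7, 4)]


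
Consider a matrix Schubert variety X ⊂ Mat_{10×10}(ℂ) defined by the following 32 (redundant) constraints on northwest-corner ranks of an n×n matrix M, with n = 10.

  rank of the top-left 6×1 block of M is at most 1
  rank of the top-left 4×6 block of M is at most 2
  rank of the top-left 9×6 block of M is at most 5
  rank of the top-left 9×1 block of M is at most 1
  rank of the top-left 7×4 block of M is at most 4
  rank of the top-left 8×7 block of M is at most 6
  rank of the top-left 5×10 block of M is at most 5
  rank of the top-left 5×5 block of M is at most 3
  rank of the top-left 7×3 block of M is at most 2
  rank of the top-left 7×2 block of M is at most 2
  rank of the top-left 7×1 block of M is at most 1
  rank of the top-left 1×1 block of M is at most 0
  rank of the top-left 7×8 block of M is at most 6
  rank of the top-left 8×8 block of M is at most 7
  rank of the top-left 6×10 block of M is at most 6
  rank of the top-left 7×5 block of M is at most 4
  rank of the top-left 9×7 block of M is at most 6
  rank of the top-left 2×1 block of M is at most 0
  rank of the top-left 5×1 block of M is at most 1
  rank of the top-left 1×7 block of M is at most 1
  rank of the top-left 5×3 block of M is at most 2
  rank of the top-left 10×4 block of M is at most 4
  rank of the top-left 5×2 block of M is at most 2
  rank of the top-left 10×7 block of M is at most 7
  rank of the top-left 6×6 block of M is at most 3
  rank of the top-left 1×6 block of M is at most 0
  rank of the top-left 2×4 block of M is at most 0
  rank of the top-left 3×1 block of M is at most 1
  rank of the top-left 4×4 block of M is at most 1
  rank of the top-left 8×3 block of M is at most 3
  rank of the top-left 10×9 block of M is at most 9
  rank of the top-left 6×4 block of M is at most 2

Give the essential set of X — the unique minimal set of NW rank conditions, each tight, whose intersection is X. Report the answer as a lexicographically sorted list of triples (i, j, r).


Rank table r_w(10×10) implied by the 32 constraints:

  R[1]: 0 | 0 | 0 | 0 | 0 | 0 | 1 | 1 | 1 | 1
  R[2]: 0 | 0 | 0 | 0 | 1 | 1 | 2 | 2 | 2 | 2
  R[3]: 1 | 1 | 1 | 1 | 2 | 2 | 3 | 3 | 3 | 3
  R[4]: 1 | 1 | 1 | 1 | 2 | 2 | 3 | 4 | 4 | 4
  R[5]: 1 | 2 | 2 | 2 | 3 | 3 | 4 | 5 | 5 | 5
  R[6]: 1 | 2 | 2 | 2 | 3 | 3 | 4 | 5 | 6 | 6
  R[7]: 1 | 2 | 2 | 3 | 4 | 4 | 5 | 6 | 7 | 7
  R[8]: 1 | 2 | 3 | 4 | 5 | 5 | 6 | 7 | 8 | 8
  R[9]: 1 | 2 | 3 | 4 | 5 | 5 | 6 | 7 | 8 | 9
  R[10]: 1 | 2 | 3 | 4 | 5 | 6 | 7 | 8 | 9 | 10

second differences of R give the permutation w = (7, 5, 1, 8, 2, 9, 4, 3, 10, 6).

D(w) has 19 cells with 8 SE-corners; essential set:

[(1, 6, 0), (2, 4, 0), (4, 4, 1), (4, 6, 2), (6, 4, 2), (6, 6, 3), (7, 3, 2), (9, 6, 5)]


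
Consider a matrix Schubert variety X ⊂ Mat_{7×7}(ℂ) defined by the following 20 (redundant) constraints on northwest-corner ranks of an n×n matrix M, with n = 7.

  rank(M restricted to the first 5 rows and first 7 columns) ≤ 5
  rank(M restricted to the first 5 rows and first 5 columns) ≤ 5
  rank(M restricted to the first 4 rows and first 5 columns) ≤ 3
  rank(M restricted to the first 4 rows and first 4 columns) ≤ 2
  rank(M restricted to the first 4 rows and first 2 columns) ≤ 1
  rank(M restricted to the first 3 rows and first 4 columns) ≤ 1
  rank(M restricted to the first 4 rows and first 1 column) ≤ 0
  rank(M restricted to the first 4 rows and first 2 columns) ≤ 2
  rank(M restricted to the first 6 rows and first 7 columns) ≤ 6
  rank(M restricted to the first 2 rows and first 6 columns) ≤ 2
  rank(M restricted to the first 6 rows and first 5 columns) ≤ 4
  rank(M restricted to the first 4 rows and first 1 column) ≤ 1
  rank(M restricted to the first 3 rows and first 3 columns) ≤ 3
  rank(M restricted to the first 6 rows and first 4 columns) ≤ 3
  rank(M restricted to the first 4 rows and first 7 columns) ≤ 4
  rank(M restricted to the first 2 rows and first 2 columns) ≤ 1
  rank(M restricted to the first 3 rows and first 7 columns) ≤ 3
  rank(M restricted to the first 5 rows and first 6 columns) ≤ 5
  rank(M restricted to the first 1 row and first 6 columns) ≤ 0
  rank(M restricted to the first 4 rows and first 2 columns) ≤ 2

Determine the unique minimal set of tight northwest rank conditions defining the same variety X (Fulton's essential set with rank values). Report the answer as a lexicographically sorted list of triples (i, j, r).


Computing R[i][j] = min implied NW-rank bound (n=7, 20 conditions):

  0 | 0 | 0 | 0 | 0 | 0 | 1
  0 | 1 | 1 | 1 | 1 | 1 | 2
  0 | 1 | 1 | 1 | 2 | 2 | 3
  0 | 1 | 2 | 2 | 3 | 3 | 4
  1 | 2 | 3 | 3 | 4 | 4 | 5
  1 | 2 | 3 | 3 | 4 | 5 | 6
  1 | 2 | 3 | 4 | 5 | 6 | 7

the unique w with this rank table is (7, 2, 5, 3, 1, 6, 4).

|D(w)|=12, |Ess(w)|=4:

[(1, 6, 0), (3, 4, 1), (4, 1, 0), (6, 4, 3)]


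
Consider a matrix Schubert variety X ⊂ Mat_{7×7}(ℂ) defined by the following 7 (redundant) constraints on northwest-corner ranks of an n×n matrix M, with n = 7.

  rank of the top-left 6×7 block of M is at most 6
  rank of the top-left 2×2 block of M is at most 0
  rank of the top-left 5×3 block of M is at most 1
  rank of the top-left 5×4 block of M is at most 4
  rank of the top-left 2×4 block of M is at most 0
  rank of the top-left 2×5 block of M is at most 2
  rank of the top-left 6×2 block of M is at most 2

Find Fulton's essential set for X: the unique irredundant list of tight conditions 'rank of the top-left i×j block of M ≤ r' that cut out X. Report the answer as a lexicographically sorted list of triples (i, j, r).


Rank table r_w(7×7) implied by the 7 constraints:

  R[1]: 0 0 0 0 1 1 1
  R[2]: 0 0 0 0 1 2 2
  R[3]: 1 1 1 1 2 3 3
  R[4]: 1 1 1 2 3 4 4
  R[5]: 1 1 1 2 3 4 5
  R[6]: 1 2 2 3 4 5 6
  R[7]: 1 2 3 4 5 6 7

second differences of R give the permutation w = (5, 6, 1, 4, 7, 2, 3).

Rothe diagram D(w) (12 cells), 2 SE-corners (essential conditions):

[(2, 4, 0), (5, 3, 1)]


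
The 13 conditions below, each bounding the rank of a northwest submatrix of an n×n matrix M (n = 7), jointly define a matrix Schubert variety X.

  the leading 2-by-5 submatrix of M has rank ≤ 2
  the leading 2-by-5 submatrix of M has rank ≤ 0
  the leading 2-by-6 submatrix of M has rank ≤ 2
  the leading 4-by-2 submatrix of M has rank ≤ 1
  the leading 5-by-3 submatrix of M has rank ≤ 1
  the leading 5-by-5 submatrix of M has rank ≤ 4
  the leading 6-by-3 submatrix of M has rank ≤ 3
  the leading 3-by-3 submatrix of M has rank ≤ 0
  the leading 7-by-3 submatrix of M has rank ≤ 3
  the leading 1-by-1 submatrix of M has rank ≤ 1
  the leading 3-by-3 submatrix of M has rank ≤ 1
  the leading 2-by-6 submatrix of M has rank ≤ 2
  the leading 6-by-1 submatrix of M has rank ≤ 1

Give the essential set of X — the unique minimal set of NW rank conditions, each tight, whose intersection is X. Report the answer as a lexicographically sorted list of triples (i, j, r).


Propagating the 13 rank bounds to every northwest block:

  i=1: 0, 0, 0, 0, 0, 1, 1
  i=2: 0, 0, 0, 0, 0, 1, 2
  i=3: 0, 0, 0, 1, 1, 2, 3
  i=4: 1, 1, 1, 2, 2, 3, 4
  i=5: 1, 1, 1, 2, 3, 4, 5
  i=6: 1, 2, 2, 3, 4, 5, 6
  i=7: 1, 2, 3, 4, 5, 6, 7

giving w = (6, 7, 4, 1, 5, 2, 3) via Δ²R.

Fulton essential set (3 of the 15 Rothe cells):

[(2, 5, 0), (3, 3, 0), (5, 3, 1)]


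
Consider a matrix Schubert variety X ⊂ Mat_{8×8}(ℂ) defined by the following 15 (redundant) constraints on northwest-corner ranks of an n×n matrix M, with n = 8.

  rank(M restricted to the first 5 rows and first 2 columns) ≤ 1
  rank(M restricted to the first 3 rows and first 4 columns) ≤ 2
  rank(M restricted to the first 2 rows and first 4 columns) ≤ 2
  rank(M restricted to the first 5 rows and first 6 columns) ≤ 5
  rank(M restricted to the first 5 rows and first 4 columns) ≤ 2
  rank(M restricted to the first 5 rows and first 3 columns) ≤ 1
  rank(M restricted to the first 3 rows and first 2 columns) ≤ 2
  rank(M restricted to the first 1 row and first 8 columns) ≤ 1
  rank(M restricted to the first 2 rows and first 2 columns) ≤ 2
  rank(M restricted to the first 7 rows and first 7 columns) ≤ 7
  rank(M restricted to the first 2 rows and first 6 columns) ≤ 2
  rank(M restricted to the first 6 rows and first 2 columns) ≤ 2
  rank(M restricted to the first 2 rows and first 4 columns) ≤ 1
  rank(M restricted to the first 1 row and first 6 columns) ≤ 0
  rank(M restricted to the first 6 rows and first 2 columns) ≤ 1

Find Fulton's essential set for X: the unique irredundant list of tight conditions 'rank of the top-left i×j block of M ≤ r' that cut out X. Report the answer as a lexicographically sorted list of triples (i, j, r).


Propagating the 15 rank bounds to every northwest block:

  R[1]: 0 | 0 | 0 | 0 | 0 | 0 | 1 | 1
  R[2]: 1 | 1 | 1 | 1 | 1 | 1 | 2 | 2
  R[3]: 1 | 1 | 1 | 2 | 2 | 2 | 3 | 3
  R[4]: 1 | 1 | 1 | 2 | 3 | 3 | 4 | 4
  R[5]: 1 | 1 | 1 | 2 | 3 | 4 | 5 | 5
  R[6]: 1 | 1 | 2 | 3 | 4 | 5 | 6 | 6
  R[7]: 1 | 2 | 3 | 4 | 5 | 6 | 7 | 7
  R[8]: 1 | 2 | 3 | 4 | 5 | 6 | 7 | 8

so w = (7, 1, 4, 5, 6, 3, 2, 8).

D(w) has 13 cells with 3 SE-corners; essential set:

[(1, 6, 0), (5, 3, 1), (6, 2, 1)]


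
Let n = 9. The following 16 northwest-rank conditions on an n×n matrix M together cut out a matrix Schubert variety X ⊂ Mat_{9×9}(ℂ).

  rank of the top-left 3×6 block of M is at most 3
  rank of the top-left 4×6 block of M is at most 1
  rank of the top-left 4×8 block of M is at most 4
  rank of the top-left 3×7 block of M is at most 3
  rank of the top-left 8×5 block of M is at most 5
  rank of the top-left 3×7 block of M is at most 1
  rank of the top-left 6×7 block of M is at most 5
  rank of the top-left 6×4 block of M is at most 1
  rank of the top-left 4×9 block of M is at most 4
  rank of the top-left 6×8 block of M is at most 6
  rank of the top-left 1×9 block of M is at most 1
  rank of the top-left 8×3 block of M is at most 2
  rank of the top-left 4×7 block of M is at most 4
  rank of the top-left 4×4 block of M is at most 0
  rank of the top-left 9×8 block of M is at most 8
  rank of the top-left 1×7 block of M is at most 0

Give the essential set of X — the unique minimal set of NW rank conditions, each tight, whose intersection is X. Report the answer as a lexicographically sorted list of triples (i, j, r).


Reconstructing r_w from the 16 given conditions:

  R[1]: 0 | 0 | 0 | 0 | 0 | 0 | 0 | 1 | 1
  R[2]: 0 | 0 | 0 | 0 | 1 | 1 | 1 | 2 | 2
  R[3]: 0 | 0 | 0 | 0 | 1 | 1 | 1 | 2 | 3
  R[4]: 0 | 0 | 0 | 0 | 1 | 1 | 2 | 3 | 4
  R[5]: 1 | 1 | 1 | 1 | 2 | 2 | 3 | 4 | 5
  R[6]: 1 | 1 | 1 | 1 | 2 | 3 | 4 | 5 | 6
  R[7]: 1 | 2 | 2 | 2 | 3 | 4 | 5 | 6 | 7
  R[8]: 1 | 2 | 2 | 3 | 4 | 5 | 6 | 7 | 8
  R[9]: 1 | 2 | 3 | 4 | 5 | 6 | 7 | 8 | 9

giving w = (8, 5, 9, 7, 1, 6, 2, 4, 3) via Δ²R.

ℓ(w)=26; the 6 essential cells (i,j,r):

[(1, 7, 0), (3, 7, 1), (4, 4, 0), (4, 6, 1), (6, 4, 1), (8, 3, 2)]


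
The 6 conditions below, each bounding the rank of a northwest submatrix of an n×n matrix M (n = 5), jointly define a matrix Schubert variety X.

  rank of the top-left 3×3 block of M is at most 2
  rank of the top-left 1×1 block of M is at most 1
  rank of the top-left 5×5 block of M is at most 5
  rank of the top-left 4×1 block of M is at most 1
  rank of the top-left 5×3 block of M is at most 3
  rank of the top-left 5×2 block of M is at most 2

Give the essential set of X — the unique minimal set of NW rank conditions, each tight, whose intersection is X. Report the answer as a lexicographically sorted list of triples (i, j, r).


The tightest implied rank at each (i,j), from the 6 conditions:

  R[1]: 1 1 1 1 1
  R[2]: 1 2 2 2 2
  R[3]: 1 2 2 3 3
  R[4]: 1 2 3 4 4
  R[5]: 1 2 3 4 5

hence w(1..5) = (1, 2, 4, 3, 5).

1 SE-corner of the 1-cell Rothe diagram gives Ess(w):

[(3, 3, 2)]


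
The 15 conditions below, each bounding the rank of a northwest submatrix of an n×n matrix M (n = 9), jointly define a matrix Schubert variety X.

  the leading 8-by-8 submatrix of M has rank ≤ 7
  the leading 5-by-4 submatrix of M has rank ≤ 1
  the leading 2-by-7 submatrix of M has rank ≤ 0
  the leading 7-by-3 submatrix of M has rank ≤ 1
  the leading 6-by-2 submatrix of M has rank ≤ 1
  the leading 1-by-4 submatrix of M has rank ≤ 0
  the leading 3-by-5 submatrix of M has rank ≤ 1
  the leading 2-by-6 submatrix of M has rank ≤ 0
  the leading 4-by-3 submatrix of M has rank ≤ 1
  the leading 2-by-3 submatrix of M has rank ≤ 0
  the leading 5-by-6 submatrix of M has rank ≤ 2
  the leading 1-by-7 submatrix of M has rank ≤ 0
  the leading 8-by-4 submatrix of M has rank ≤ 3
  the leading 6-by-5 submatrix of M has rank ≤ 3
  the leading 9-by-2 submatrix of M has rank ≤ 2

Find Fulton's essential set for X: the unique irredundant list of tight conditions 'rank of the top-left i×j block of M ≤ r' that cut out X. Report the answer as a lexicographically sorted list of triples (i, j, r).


Computing R[i][j] = min implied NW-rank bound (n=9, 15 conditions):

  R[1]: 0 0 0 0 0 0 0 1 1
  R[2]: 0 0 0 0 0 0 0 1 2
  R[3]: 1 1 1 1 1 1 1 2 3
  R[4]: 1 1 1 1 2 2 2 3 4
  R[5]: 1 1 1 1 2 2 3 4 5
  R[6]: 1 1 1 2 3 3 4 5 6
  R[7]: 1 1 1 2 3 4 5 6 7
  R[8]: 1 2 2 3 4 5 6 7 8
  R[9]: 1 2 3 4 5 6 7 8 9

second differences of R give the permutation w = (8, 9, 1, 5, 7, 4, 6, 2, 3).

D(w) has 25 cells with 4 SE-corners; essential set:

[(2, 7, 0), (5, 4, 1), (5, 6, 2), (7, 3, 1)]


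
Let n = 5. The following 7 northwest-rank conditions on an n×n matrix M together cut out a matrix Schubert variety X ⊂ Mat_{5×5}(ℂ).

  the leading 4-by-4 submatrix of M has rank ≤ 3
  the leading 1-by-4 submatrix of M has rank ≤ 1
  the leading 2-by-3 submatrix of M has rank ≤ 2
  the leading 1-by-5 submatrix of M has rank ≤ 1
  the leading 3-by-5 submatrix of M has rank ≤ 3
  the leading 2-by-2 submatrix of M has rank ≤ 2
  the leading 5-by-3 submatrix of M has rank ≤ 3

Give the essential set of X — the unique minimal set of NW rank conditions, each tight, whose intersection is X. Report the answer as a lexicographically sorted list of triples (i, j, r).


Reconstructing r_w from the 7 given conditions:

  1 | 1 | 1 | 1 | 1
  1 | 2 | 2 | 2 | 2
  1 | 2 | 3 | 3 | 3
  1 | 2 | 3 | 3 | 4
  1 | 2 | 3 | 4 | 5

so w = (1, 2, 3, 5, 4).

|D(w)|=1, |Ess(w)|=1:

[(4, 4, 3)]


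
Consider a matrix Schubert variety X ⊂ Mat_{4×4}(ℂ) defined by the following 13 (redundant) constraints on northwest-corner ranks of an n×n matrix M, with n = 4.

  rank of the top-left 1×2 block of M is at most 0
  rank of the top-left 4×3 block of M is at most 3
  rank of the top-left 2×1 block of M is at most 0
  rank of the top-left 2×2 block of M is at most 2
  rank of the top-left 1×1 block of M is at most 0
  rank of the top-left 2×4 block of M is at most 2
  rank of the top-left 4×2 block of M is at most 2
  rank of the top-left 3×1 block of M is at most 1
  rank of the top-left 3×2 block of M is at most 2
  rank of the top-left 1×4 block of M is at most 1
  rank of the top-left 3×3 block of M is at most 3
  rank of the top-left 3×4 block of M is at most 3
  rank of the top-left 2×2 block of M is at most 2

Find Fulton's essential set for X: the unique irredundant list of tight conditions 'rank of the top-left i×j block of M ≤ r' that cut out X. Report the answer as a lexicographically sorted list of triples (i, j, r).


Computing R[i][j] = min implied NW-rank bound (n=4, 13 conditions):

  i=1: 0, 0, 1, 1
  i=2: 0, 1, 2, 2
  i=3: 1, 2, 3, 3
  i=4: 1, 2, 3, 4

giving w = (3, 2, 1, 4) via Δ²R.

Rothe diagram D(w) (3 cells), 2 SE-corners (essential conditions):

[(1, 2, 0), (2, 1, 0)]


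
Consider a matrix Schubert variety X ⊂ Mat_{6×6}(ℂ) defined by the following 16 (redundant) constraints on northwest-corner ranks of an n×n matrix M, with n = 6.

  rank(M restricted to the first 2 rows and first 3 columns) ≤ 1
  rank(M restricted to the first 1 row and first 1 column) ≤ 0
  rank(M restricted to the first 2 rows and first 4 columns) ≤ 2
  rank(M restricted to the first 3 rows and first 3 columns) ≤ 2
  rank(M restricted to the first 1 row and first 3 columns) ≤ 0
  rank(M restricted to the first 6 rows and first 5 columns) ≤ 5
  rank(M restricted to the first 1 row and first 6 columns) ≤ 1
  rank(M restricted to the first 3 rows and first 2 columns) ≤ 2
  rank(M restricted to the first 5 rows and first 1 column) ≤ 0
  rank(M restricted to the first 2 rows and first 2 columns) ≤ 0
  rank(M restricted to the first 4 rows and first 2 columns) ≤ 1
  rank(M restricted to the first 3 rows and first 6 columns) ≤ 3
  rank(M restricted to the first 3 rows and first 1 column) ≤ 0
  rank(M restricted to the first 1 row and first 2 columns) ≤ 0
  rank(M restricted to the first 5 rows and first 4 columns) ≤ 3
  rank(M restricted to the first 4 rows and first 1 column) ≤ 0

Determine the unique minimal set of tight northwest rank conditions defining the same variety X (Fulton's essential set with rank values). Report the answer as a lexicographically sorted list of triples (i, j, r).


Rank table r_w(6×6) implied by the 16 constraints:

  0 0 0 1 1 1
  0 0 1 2 2 2
  0 1 2 3 3 3
  0 1 2 3 4 4
  0 1 2 3 4 5
  1 2 3 4 5 6

hence w(1..6) = (4, 3, 2, 5, 6, 1).

D(w) has 8 cells with 3 SE-corners; essential set:

[(1, 3, 0), (2, 2, 0), (5, 1, 0)]


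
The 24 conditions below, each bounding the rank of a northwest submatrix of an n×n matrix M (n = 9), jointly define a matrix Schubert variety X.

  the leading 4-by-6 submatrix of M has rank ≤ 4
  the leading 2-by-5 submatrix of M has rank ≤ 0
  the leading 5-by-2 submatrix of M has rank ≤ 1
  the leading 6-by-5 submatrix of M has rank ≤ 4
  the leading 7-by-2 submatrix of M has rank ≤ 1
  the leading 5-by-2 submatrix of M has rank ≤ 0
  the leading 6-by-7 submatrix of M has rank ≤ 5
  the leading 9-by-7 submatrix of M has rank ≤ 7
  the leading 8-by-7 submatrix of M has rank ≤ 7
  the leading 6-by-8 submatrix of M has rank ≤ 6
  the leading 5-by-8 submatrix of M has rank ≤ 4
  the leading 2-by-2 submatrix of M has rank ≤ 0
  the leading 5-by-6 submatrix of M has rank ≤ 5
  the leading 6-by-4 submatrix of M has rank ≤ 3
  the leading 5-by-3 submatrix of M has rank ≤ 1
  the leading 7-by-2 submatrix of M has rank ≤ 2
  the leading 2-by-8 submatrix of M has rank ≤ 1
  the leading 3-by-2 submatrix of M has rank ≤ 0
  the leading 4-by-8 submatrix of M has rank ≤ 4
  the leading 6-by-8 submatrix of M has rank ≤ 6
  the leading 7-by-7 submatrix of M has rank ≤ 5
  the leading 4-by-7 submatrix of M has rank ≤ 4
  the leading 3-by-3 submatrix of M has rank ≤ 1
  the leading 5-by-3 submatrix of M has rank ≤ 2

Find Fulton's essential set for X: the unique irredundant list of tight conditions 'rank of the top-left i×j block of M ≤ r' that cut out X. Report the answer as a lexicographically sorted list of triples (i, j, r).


Computing R[i][j] = min implied NW-rank bound (n=9, 24 conditions):

  i=1: 0 | 0 | 0 | 0 | 0 | 1 | 1 | 1 | 1
  i=2: 0 | 0 | 0 | 0 | 0 | 1 | 1 | 1 | 2
  i=3: 0 | 0 | 1 | 1 | 1 | 2 | 2 | 2 | 3
  i=4: 0 | 0 | 1 | 2 | 2 | 3 | 3 | 3 | 4
  i=5: 0 | 0 | 1 | 2 | 3 | 4 | 4 | 4 | 5
  i=6: 1 | 1 | 2 | 3 | 4 | 5 | 5 | 5 | 6
  i=7: 1 | 1 | 2 | 3 | 4 | 5 | 5 | 6 | 7
  i=8: 1 | 2 | 3 | 4 | 5 | 6 | 6 | 7 | 8
  i=9: 1 | 2 | 3 | 4 | 5 | 6 | 7 | 8 | 9

so w = (6, 9, 3, 4, 5, 1, 8, 2, 7).

ℓ(w)=20; the 5 essential cells (i,j,r):

[(2, 5, 0), (2, 8, 1), (5, 2, 0), (7, 2, 1), (7, 7, 5)]


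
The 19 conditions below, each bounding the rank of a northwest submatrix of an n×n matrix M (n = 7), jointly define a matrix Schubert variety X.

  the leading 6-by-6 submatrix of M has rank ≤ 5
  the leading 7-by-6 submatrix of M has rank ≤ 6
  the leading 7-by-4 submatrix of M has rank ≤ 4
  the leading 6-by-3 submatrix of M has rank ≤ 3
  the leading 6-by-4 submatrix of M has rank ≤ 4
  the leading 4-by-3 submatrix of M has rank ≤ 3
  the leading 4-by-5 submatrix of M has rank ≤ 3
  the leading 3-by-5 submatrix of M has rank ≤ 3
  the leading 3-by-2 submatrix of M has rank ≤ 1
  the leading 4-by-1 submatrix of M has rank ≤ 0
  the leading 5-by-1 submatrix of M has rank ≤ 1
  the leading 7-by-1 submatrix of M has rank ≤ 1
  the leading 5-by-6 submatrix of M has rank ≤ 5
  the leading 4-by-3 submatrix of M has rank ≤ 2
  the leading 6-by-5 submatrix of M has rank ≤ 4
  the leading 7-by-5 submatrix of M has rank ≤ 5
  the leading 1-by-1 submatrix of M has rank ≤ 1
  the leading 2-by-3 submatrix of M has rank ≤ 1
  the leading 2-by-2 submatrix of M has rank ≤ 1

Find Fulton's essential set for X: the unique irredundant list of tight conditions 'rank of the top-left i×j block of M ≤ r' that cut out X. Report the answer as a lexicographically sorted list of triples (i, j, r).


Computing R[i][j] = min implied NW-rank bound (n=7, 19 conditions):

  R[1]: 0, 1, 1, 1, 1, 1, 1
  R[2]: 0, 1, 1, 2, 2, 2, 2
  R[3]: 0, 1, 2, 3, 3, 3, 3
  R[4]: 0, 1, 2, 3, 3, 4, 4
  R[5]: 1, 2, 3, 4, 4, 5, 5
  R[6]: 1, 2, 3, 4, 4, 5, 6
  R[7]: 1, 2, 3, 4, 5, 6, 7

the unique w with this rank table is (2, 4, 3, 6, 1, 7, 5).

|D(w)|=7, |Ess(w)|=4:

[(2, 3, 1), (4, 1, 0), (4, 5, 3), (6, 5, 4)]


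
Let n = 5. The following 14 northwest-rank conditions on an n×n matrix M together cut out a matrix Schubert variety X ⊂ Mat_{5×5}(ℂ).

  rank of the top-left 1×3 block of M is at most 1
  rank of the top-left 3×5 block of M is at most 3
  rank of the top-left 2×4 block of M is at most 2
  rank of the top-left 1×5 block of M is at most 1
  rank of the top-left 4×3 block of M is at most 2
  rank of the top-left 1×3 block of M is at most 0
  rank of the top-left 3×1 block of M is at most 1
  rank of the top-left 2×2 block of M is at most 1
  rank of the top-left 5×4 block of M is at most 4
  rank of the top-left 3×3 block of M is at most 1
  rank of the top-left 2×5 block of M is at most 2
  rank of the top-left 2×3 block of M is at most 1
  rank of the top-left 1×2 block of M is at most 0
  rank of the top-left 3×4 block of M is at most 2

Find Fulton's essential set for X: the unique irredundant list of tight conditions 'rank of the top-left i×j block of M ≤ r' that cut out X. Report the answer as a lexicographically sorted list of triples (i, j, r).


Reconstructing r_w from the 14 given conditions:

  i=1: 0  0  0  1  1
  i=2: 1  1  1  2  2
  i=3: 1  1  1  2  3
  i=4: 1  2  2  3  4
  i=5: 1  2  3  4  5

hence w(1..5) = (4, 1, 5, 2, 3).

ℓ(w)=5; the 2 essential cells (i,j,r):

[(1, 3, 0), (3, 3, 1)]


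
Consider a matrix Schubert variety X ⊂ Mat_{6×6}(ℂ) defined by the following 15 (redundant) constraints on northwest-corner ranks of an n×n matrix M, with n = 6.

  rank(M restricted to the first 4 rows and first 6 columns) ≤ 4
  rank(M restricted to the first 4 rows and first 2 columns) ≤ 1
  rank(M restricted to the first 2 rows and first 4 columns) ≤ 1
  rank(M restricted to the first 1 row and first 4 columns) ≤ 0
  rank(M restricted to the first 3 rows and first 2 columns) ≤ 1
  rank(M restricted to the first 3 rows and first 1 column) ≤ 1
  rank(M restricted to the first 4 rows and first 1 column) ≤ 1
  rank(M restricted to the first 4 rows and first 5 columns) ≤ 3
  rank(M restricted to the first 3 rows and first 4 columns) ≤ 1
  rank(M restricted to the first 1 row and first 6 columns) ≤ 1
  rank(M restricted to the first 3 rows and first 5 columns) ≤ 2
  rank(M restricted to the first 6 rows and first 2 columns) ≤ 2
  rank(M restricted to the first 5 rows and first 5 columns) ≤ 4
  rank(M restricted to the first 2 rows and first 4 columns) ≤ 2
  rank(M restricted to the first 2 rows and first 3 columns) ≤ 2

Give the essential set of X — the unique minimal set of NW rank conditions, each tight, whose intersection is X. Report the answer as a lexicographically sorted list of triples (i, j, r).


The tightest implied rank at each (i,j), from the 15 conditions:

  0 | 0 | 0 | 0 | 1 | 1
  1 | 1 | 1 | 1 | 2 | 2
  1 | 1 | 1 | 1 | 2 | 3
  1 | 1 | 2 | 2 | 3 | 4
  1 | 2 | 3 | 3 | 4 | 5
  1 | 2 | 3 | 4 | 5 | 6

hence w(1..6) = (5, 1, 6, 3, 2, 4).

Fulton essential set (3 of the 8 Rothe cells):

[(1, 4, 0), (3, 4, 1), (4, 2, 1)]


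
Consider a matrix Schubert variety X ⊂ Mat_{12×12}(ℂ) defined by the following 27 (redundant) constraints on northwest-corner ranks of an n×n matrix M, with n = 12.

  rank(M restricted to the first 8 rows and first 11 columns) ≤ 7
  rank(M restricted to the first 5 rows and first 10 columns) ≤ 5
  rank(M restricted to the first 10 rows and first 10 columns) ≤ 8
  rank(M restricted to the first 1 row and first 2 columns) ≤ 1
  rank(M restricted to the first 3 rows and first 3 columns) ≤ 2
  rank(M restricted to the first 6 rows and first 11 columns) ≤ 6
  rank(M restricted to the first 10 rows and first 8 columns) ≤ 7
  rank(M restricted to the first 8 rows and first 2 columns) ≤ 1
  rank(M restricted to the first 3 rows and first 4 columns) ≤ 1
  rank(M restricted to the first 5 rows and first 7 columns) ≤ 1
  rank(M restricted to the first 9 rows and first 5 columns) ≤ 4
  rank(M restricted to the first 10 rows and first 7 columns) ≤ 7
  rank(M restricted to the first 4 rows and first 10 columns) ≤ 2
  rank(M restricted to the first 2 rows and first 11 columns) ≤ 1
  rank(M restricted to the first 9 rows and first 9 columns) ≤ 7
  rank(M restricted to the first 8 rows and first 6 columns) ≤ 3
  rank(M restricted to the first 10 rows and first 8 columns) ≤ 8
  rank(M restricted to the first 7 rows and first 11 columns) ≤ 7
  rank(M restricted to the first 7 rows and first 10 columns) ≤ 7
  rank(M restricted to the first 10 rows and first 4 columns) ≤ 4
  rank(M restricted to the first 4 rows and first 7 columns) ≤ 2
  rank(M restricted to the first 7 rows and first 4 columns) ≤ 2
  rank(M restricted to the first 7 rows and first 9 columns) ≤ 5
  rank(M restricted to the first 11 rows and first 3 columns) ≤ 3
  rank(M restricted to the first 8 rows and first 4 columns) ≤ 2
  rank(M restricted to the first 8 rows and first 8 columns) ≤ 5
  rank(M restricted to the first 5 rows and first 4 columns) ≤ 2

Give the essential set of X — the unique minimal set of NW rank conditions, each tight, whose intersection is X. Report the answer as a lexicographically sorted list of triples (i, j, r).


Propagating the 27 rank bounds to every northwest block:

  1  1  1  1  1  1  1  1  1  1  1  1
  1  1  1  1  1  1  1  1  1  1  1  2
  1  1  1  1  1  1  1  2  2  2  2  3
  1  1  1  1  1  1  1  2  2  2  3  4
  1  1  1  1  1  1  1  2  3  3  4  5
  1  1  2  2  2  2  2  3  4  4  5  6
  1  1  2  2  3  3  3  4  5  5  6  7
  1  1  2  2  3  3  4  5  6  6  7  8
  1  2  3  3  4  4  5  6  7  7  8  9
  1  2  3  4  5  5  6  7  8  8  9  10
  1  2  3  4  5  6  7  8  9  9  10  11
  1  2  3  4  5  6  7  8  9  10  11  12

second differences of R give the permutation w = (1, 12, 8, 11, 9, 3, 5, 7, 2, 4, 6, 10).

ℓ(w)=36; the 6 essential cells (i,j,r):

[(2, 11, 1), (4, 10, 2), (5, 7, 1), (8, 2, 1), (8, 4, 2), (8, 6, 3)]


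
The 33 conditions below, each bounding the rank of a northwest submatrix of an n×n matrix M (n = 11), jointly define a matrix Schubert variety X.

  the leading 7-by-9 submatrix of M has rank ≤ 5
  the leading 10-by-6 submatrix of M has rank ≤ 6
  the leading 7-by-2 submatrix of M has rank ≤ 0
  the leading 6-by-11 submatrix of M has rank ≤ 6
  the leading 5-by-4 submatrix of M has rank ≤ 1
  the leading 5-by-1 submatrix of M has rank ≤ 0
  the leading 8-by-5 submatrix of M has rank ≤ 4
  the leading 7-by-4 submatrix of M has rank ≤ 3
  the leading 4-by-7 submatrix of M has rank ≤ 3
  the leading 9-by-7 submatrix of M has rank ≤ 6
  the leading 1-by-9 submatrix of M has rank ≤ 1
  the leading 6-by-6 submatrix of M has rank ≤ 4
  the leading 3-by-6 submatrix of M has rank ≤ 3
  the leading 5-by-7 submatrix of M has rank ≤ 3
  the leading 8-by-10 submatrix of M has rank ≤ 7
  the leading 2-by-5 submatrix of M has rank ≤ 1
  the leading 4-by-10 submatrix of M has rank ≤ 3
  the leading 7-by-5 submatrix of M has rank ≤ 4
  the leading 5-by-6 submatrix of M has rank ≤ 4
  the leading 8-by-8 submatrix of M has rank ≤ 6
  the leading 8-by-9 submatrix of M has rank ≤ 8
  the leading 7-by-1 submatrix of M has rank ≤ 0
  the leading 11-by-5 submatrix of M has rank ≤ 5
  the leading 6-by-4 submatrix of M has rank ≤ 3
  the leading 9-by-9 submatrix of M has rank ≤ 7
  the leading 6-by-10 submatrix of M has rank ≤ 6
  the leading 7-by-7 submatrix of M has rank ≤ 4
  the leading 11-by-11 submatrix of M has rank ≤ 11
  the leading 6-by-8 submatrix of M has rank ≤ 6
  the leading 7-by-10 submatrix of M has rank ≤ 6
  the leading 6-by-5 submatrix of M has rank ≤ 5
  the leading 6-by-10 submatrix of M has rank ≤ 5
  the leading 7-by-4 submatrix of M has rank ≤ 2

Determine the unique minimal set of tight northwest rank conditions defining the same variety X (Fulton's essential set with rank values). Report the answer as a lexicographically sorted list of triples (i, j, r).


Computing R[i][j] = min implied NW-rank bound (n=11, 33 conditions):

  0 0 1 1 1 1 1 1 1 1 1
  0 0 1 1 1 2 2 2 2 2 2
  0 0 1 1 2 3 3 3 3 3 3
  0 0 1 1 2 3 3 3 3 3 4
  0 0 1 1 2 3 3 4 4 4 5
  0 0 1 2 3 4 4 5 5 5 6
  0 0 1 2 3 4 4 5 5 6 7
  1 1 2 3 4 5 5 6 6 7 8
  1 2 3 4 5 6 6 7 7 8 9
  1 2 3 4 5 6 7 8 8 9 10
  1 2 3 4 5 6 7 8 9 10 11

second differences of R give the permutation w = (3, 6, 5, 11, 8, 4, 10, 1, 2, 7, 9).

ℓ(w)=26; the 7 essential cells (i,j,r):

[(2, 5, 1), (4, 10, 3), (5, 4, 1), (5, 7, 3), (7, 2, 0), (7, 7, 4), (7, 9, 5)]


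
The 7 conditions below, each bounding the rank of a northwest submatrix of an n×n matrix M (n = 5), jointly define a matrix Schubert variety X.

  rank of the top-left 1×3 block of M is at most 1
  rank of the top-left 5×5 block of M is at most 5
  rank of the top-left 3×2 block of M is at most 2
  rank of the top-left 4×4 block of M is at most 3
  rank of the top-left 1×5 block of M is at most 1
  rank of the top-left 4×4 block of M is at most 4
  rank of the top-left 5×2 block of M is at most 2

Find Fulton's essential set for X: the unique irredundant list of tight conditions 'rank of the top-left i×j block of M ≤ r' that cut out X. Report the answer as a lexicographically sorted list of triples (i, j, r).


Reconstructing r_w from the 7 given conditions:

  i=1: 1, 1, 1, 1, 1
  i=2: 1, 2, 2, 2, 2
  i=3: 1, 2, 3, 3, 3
  i=4: 1, 2, 3, 3, 4
  i=5: 1, 2, 3, 4, 5

the unique w with this rank table is (1, 2, 3, 5, 4).

D(w) has 1 cell with 1 SE-corner; essential set:

[(4, 4, 3)]


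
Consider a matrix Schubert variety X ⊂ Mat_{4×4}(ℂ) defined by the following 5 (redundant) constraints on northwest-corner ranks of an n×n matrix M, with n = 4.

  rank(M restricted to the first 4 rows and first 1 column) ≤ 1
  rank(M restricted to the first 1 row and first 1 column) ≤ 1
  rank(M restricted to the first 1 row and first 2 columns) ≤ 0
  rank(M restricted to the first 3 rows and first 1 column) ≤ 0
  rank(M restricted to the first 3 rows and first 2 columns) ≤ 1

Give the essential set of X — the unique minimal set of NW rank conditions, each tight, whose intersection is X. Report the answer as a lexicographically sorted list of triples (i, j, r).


Rank table r_w(4×4) implied by the 5 constraints:

  row 1: 0, 0, 1, 1
  row 2: 0, 1, 2, 2
  row 3: 0, 1, 2, 3
  row 4: 1, 2, 3, 4

so w = (3, 2, 4, 1).

|D(w)|=4, |Ess(w)|=2:

[(1, 2, 0), (3, 1, 0)]


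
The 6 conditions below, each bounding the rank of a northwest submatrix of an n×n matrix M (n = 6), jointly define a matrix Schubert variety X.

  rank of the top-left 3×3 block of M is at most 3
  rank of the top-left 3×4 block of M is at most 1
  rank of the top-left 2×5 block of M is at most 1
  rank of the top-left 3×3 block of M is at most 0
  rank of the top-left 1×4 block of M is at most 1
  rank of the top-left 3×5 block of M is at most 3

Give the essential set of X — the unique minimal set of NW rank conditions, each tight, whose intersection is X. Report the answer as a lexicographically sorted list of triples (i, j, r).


Rank table r_w(6×6) implied by the 6 constraints:

  R[1]: 0  0  0  1  1  1
  R[2]: 0  0  0  1  1  2
  R[3]: 0  0  0  1  2  3
  R[4]: 1  1  1  2  3  4
  R[5]: 1  2  2  3  4  5
  R[6]: 1  2  3  4  5  6

hence w(1..6) = (4, 6, 5, 1, 2, 3).

|D(w)|=10, |Ess(w)|=2:

[(2, 5, 1), (3, 3, 0)]


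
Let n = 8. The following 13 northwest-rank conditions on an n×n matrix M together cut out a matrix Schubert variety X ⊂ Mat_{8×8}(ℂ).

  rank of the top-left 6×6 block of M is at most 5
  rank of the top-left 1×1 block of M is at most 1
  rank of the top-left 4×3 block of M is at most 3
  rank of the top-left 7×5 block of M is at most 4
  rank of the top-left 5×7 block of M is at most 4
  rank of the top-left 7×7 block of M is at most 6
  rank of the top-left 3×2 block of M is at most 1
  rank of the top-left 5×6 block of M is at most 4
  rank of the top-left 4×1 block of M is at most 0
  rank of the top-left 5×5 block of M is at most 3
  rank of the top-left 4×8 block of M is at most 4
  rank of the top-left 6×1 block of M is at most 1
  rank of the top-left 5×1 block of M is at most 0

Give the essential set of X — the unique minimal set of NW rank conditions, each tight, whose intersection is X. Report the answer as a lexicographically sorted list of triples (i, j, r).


Computing R[i][j] = min implied NW-rank bound (n=8, 13 conditions):

  0 1 1 1 1 1 1 1
  0 1 2 2 2 2 2 2
  0 1 2 3 3 3 3 3
  0 1 2 3 3 4 4 4
  0 1 2 3 3 4 4 5
  1 2 3 4 4 5 5 6
  1 2 3 4 4 5 6 7
  1 2 3 4 5 6 7 8

so w = (2, 3, 4, 6, 8, 1, 7, 5).

D(w) has 9 cells with 4 SE-corners; essential set:

[(5, 1, 0), (5, 5, 3), (5, 7, 4), (7, 5, 4)]
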